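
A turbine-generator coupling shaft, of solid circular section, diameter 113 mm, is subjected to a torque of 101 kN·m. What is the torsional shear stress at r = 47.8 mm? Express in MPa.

J = πd⁴/32 = π(0.113)⁴/32 = 1.601×10^-5 m⁴.
Shear stress varies linearly with radius: τ = T·r/J = 101000 × 0.0478 / 1.601×10^-5 = 3.016×10^8 Pa.

302 MPa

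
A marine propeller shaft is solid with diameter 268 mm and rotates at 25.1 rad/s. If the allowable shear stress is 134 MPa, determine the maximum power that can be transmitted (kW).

12700 kW

J = πd⁴/32 = π(0.268)⁴/32 = 5.065×10^-4 m⁴.
T_max = τ_allow·J/r = 1.34×10^8 × 5.065×10^-4 / 0.134 = 506500 N·m.
ω = 25.1 rad/s, so P_max = T_max·ω = 1.271×10^7 W.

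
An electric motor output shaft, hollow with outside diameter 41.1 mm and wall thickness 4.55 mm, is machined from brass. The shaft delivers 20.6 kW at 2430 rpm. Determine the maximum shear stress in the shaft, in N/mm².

ω = 2π·2430/60 = 254.5 rad/s, so T = P/ω = 20.6×10³ / 254.5 = 80.95 N·m.
J = π(d_o⁴ − d_i⁴)/32 = π(0.0411⁴ − 0.0320⁴)/32 = 1.772×10^-7 m⁴.
τ_max = T·r/J = 80.95 × 0.0206 / 1.772×10^-7 = 9.389×10^6 Pa.

9.39 N/mm²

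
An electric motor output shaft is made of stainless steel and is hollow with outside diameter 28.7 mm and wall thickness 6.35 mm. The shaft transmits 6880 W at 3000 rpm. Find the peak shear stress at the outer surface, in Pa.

ω = 2π·3000/60 = 314.2 rad/s, so T = P/ω = 6880 / 314.2 = 21.90 N·m.
J = π(d_o⁴ − d_i⁴)/32 = π(0.0287⁴ − 0.0160⁴)/32 = 6.017×10^-8 m⁴.
τ_max = T·r/J = 21.90 × 0.0143 / 6.017×10^-8 = 5.223×10^6 Pa.

5.22e6 Pa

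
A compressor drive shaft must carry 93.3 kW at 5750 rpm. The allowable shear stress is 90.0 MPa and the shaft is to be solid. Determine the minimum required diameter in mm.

ω = 2π·5750/60 = 602.1 rad/s, so T = P/ω = 93.3×10³ / 602.1 = 154.9 N·m.
For a solid shaft τ_max = 16T/(πd³), so d = (16T/(π τ_allow))^(1/3) = (16·154.9/(π·9.00×10^7))^(1/3) = 0.02062 m.

20.6 mm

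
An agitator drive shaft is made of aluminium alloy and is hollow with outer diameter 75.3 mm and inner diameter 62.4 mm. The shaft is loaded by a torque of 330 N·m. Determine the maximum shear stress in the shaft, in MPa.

J = π(d_o⁴ − d_i⁴)/32 = π(0.0753⁴ − 0.0624⁴)/32 = 1.668×10^-6 m⁴.
τ_max = T·r/J = 330.0 × 0.0376 / 1.668×10^-6 = 7.449×10^6 Pa.

7.45 MPa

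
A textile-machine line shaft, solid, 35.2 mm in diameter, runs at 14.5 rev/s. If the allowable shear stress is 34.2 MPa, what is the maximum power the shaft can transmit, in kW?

26.7 kW

J = πd⁴/32 = π(0.0352)⁴/32 = 1.507×10^-7 m⁴.
T_max = τ_allow·J/r = 3.42×10^7 × 1.507×10^-7 / 0.0176 = 292.9 N·m.
ω = 2π·14.5 = 91.11 rad/s, so P_max = T_max·ω = 2.668×10^4 W.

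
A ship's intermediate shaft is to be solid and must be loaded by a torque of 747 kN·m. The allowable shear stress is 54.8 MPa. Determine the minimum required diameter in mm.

411 mm

For a solid shaft τ_max = 16T/(πd³), so d = (16T/(π τ_allow))^(1/3) = (16·747000/(π·5.48×10^7))^(1/3) = 0.4110 m.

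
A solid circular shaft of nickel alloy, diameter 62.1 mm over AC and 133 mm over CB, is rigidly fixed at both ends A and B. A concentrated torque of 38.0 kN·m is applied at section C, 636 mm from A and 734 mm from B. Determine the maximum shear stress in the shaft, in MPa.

Compatibility: T_A·a/J_AC = T_B·b/J_CB with T_A + T_B = T₀.
J_AC = 1.46×10^-6 m⁴, J_CB = 3.07×10^-5 m⁴, so T_A = T₀·(J_AC/a)/((J_AC/a)+(J_CB/b)) = 1976 N·m, T_B = 36020 N·m.
τ in each portion: τ_AC = 4.20×10^7 Pa, τ_CB = 7.80×10^7 Pa; maximum is in CB.
τ_max = T_CB·r/J = 36020·0.0665/3.07×10^-5 = 7.798×10^7 Pa.

78.0 MPa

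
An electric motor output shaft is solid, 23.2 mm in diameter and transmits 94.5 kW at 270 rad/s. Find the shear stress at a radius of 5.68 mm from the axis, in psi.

10100 psi

ω = 270 rad/s, so T = P/ω = 94.5×10³ / 270.0 = 350.0 N·m.
J = πd⁴/32 = π(0.0232)⁴/32 = 2.844×10^-8 m⁴.
Shear stress varies linearly with radius: τ = T·r/J = 350.0 × 0.00568 / 2.844×10^-8 = 6.990×10^7 Pa.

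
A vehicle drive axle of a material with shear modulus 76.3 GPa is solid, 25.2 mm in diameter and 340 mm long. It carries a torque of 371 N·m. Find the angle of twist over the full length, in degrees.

2.39°

J = πd⁴/32 = π(0.0252)⁴/32 = 3.959×10^-8 m⁴.
θ = T·L/(G·J) = 371.0 × 0.340 / (76.3×10⁹ × 3.959×10^-8) = 0.04176 rad.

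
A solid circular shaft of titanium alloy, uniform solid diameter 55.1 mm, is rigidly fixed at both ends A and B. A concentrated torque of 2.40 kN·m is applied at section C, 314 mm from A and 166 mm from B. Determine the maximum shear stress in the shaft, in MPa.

With uniform GJ and both ends fixed, compatibility θ_AC = θ_CB gives T_A·a = T_B·b, together with T_A + T_B = T₀.
T_A = T₀·b/(a+b) = 2400·166/480.0 = 830.0 N·m; T_B = 1570 N·m.
τ in each portion: τ_AC = 2.53×10^7 Pa, τ_CB = 4.78×10^7 Pa; maximum is in CB.
τ_max = T_CB·r/J = 1570·0.0276/9.05×10^-7 = 4.780×10^7 Pa.

47.8 MPa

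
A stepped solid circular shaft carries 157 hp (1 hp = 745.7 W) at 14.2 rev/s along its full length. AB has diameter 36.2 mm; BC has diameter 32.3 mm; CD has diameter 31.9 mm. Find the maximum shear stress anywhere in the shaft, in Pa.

2.06e8 Pa

ω = 2π·14.2 = 89.22 rad/s, so T = P/ω = 157×745.7 / 89.22 = 1312 N·m.
Under the same torque, τ_max = 16T/(πd³) is largest where d is smallest — segment CD (d = 31.9 mm).
τ_max = 16·1312/(π·(0.0319)³) = 2.059×10^8 Pa.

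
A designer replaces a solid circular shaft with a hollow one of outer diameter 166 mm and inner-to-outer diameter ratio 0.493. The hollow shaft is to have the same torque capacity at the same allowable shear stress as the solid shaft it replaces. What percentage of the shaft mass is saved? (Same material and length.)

Equal τ_max and T ⇒ the solid shaft needs d_s³ = d_o³(1−k⁴), so d_s = 166·(1−0.493⁴)^(1/3) = 162.7 mm.
Area ratio A_h/A_s = d_o²(1−k²)/d_s² = (1−k²)/(1−k⁴)^(2/3) = 0.7883.
Mass saving = 1 − 0.7883 = 21.2 %.

21.2 %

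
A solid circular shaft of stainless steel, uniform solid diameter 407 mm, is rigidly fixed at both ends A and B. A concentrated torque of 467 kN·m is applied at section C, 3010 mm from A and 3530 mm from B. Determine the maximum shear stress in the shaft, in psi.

With uniform GJ and both ends fixed, compatibility θ_AC = θ_CB gives T_A·a = T_B·b, together with T_A + T_B = T₀.
T_A = T₀·b/(a+b) = 467000·3530/6540 = 252100 N·m; T_B = 214900 N·m.
τ in each portion: τ_AC = 1.90×10^7 Pa, τ_CB = 1.62×10^7 Pa; maximum is in AC.
τ_max = T_AC·r/J = 252100·0.203/2.69×10^-3 = 1.904×10^7 Pa.

2760 psi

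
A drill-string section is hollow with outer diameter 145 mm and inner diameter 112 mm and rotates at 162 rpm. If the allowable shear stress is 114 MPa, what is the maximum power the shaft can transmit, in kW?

746 kW

J = π(d_o⁴ − d_i⁴)/32 = π(0.145⁴ − 0.112⁴)/32 = 2.795×10^-5 m⁴.
T_max = τ_allow·J/r = 1.14×10^8 × 2.795×10^-5 / 0.0725 = 43950 N·m.
ω = 2π·162/60 = 16.96 rad/s, so P_max = T_max·ω = 7.456×10^5 W.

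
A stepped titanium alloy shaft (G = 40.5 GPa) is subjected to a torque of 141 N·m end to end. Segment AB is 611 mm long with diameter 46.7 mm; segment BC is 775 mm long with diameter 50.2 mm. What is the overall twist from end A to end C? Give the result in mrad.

8.88 mrad

J_AB = π(0.0467)⁴/32 = 4.67×10^-7 m⁴; J_BC = π(0.0502)⁴/32 = 6.23×10^-7 m⁴.
θ = (T/G)·Σ L_i/J_i = (141.0/40.5×10⁹)·(0.611/4.67×10^-7 + 0.775/6.23×10^-7) = 8.883×10^-3 rad.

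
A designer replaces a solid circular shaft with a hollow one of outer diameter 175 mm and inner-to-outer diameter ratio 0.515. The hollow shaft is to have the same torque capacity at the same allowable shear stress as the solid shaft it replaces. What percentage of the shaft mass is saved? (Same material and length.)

22.9 %

Equal τ_max and T ⇒ the solid shaft needs d_s³ = d_o³(1−k⁴), so d_s = 175·(1−0.515⁴)^(1/3) = 170.8 mm.
Area ratio A_h/A_s = d_o²(1−k²)/d_s² = (1−k²)/(1−k⁴)^(2/3) = 0.7714.
Mass saving = 1 − 0.7714 = 22.9 %.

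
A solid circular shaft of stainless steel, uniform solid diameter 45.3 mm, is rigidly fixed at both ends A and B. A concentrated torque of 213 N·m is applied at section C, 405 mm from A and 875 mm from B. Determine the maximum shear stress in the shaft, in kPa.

7980 kPa

With uniform GJ and both ends fixed, compatibility θ_AC = θ_CB gives T_A·a = T_B·b, together with T_A + T_B = T₀.
T_A = T₀·b/(a+b) = 213.0·875/1280 = 145.6 N·m; T_B = 67.39 N·m.
τ in each portion: τ_AC = 7.98×10^6 Pa, τ_CB = 3.69×10^6 Pa; maximum is in AC.
τ_max = T_AC·r/J = 145.6·0.0226/4.13×10^-7 = 7.977×10^6 Pa.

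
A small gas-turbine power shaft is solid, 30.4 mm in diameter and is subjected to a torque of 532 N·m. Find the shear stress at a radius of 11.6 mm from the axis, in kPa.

J = πd⁴/32 = π(0.0304)⁴/32 = 8.385×10^-8 m⁴.
Shear stress varies linearly with radius: τ = T·r/J = 532.0 × 0.0116 / 8.385×10^-8 = 7.360×10^7 Pa.

73600 kPa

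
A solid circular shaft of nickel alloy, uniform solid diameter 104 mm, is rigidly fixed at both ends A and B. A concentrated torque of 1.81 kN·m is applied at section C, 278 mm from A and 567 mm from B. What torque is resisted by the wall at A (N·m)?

1210 N·m

With uniform GJ and both ends fixed, compatibility θ_AC = θ_CB gives T_A·a = T_B·b, together with T_A + T_B = T₀.
T_A = T₀·b/(a+b) = 1810·567/845.0 = 1215 N·m; T_B = 595.5 N·m.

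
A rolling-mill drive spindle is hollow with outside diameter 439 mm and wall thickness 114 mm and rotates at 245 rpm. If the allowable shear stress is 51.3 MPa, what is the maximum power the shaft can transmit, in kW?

J = π(d_o⁴ − d_i⁴)/32 = π(0.439⁴ − 0.211⁴)/32 = 3.452×10^-3 m⁴.
T_max = τ_allow·J/r = 5.13×10^7 × 3.452×10^-3 / 0.220 = 806700 N·m.
ω = 2π·245/60 = 25.66 rad/s, so P_max = T_max·ω = 2.070×10^7 W.

20700 kW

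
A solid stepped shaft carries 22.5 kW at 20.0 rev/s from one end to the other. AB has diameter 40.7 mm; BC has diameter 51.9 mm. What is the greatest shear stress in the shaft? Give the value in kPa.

13500 kPa

ω = 2π·20.0 = 125.7 rad/s, so T = P/ω = 22.5×10³ / 125.7 = 179.0 N·m.
Under the same torque, τ_max = 16T/(πd³) is largest where d is smallest — segment AB (d = 40.7 mm).
τ_max = 16·179.0/(π·(0.0407)³) = 1.353×10^7 Pa.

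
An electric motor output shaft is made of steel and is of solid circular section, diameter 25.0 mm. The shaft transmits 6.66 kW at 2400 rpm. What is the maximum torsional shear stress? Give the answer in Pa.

ω = 2π·2400/60 = 251.3 rad/s, so T = P/ω = 6.66×10³ / 251.3 = 26.50 N·m.
J = πd⁴/32 = π(0.0250)⁴/32 = 3.835×10^-8 m⁴.
τ_max = T·r/J = 26.50 × 0.0125 / 3.835×10^-8 = 8.637×10^6 Pa.

8.64e6 Pa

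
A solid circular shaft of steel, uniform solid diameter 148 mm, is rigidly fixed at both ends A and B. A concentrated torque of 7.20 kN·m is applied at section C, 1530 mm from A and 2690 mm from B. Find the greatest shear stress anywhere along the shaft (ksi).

With uniform GJ and both ends fixed, compatibility θ_AC = θ_CB gives T_A·a = T_B·b, together with T_A + T_B = T₀.
T_A = T₀·b/(a+b) = 7200·2690/4220 = 4590 N·m; T_B = 2610 N·m.
τ in each portion: τ_AC = 7.21×10^6 Pa, τ_CB = 4.10×10^6 Pa; maximum is in AC.
τ_max = T_AC·r/J = 4590·0.0740/4.71×10^-5 = 7.210×10^6 Pa.

1.05 ksi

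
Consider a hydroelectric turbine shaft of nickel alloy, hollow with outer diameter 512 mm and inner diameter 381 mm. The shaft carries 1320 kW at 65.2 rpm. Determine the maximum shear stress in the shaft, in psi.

1530 psi

ω = 2π·65.2/60 = 6.828 rad/s, so T = P/ω = 1320×10³ / 6.828 = 193300 N·m.
J = π(d_o⁴ − d_i⁴)/32 = π(0.512⁴ − 0.381⁴)/32 = 4.678×10^-3 m⁴.
τ_max = T·r/J = 193300 × 0.256 / 4.678×10^-3 = 1.058×10^7 Pa.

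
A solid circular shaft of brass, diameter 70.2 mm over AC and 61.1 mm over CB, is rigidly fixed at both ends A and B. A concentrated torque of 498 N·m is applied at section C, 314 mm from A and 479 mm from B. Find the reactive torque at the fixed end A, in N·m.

362 N·m

Compatibility: T_A·a/J_AC = T_B·b/J_CB with T_A + T_B = T₀.
J_AC = 2.38×10^-6 m⁴, J_CB = 1.37×10^-6 m⁴, so T_A = T₀·(J_AC/a)/((J_AC/a)+(J_CB/b)) = 361.9 N·m, T_B = 136.1 N·m.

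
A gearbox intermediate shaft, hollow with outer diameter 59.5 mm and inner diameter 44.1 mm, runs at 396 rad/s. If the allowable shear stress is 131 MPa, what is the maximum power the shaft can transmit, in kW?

1500 kW

J = π(d_o⁴ − d_i⁴)/32 = π(0.0595⁴ − 0.0441⁴)/32 = 8.591×10^-7 m⁴.
T_max = τ_allow·J/r = 1.31×10^8 × 8.591×10^-7 / 0.0297 = 3783 N·m.
ω = 396 rad/s, so P_max = T_max·ω = 1.498×10^6 W.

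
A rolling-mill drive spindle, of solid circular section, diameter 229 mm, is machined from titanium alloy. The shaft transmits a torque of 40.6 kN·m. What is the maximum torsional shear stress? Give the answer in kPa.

J = πd⁴/32 = π(0.229)⁴/32 = 2.700×10^-4 m⁴.
τ_max = T·r/J = 40600 × 0.115 / 2.700×10^-4 = 1.722×10^7 Pa.

17200 kPa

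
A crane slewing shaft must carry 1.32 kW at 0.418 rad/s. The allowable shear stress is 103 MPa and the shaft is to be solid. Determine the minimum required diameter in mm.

53.8 mm

ω = 0.418 rad/s, so T = P/ω = 1.32×10³ / 0.4180 = 3158 N·m.
For a solid shaft τ_max = 16T/(πd³), so d = (16T/(π τ_allow))^(1/3) = (16·3158/(π·1.03×10^8))^(1/3) = 0.05385 m.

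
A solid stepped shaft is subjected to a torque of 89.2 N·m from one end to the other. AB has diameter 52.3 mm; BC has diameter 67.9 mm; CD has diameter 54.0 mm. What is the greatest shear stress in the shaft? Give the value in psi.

Under the same torque, τ_max = 16T/(πd³) is largest where d is smallest — segment AB (d = 52.3 mm).
τ_max = 16·89.20/(π·(0.0523)³) = 3.176×10^6 Pa.

461 psi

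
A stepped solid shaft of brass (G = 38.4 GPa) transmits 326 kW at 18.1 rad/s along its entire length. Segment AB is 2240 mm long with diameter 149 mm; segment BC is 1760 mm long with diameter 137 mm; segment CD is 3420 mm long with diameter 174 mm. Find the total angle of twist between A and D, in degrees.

ω = 18.1 rad/s, so T = P/ω = 326×10³ / 18.10 = 18010 N·m.
J_AB = π(0.149)⁴/32 = 4.84×10^-5 m⁴; J_BC = π(0.137)⁴/32 = 3.46×10^-5 m⁴; J_CD = π(0.174)⁴/32 = 9.00×10^-5 m⁴.
θ = (T/G)·Σ L_i/J_i = (18010/38.4×10⁹)·(2.24/4.84×10^-5 + 1.76/3.46×10^-5 + 3.42/9.00×10^-5) = 0.06341 rad.

3.63°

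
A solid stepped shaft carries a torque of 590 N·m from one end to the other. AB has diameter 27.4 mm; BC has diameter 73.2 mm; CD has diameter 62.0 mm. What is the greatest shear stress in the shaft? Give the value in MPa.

Under the same torque, τ_max = 16T/(πd³) is largest where d is smallest — segment AB (d = 27.4 mm).
τ_max = 16·590.0/(π·(0.0274)³) = 1.461×10^8 Pa.

146 MPa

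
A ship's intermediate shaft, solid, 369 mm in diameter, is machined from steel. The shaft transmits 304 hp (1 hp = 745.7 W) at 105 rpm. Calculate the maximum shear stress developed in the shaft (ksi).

0.303 ksi

ω = 2π·105/60 = 11.00 rad/s, so T = P/ω = 304×745.7 / 11.00 = 20620 N·m.
J = πd⁴/32 = π(0.369)⁴/32 = 1.820×10^-3 m⁴.
τ_max = T·r/J = 20620 × 0.184 / 1.820×10^-3 = 2.090×10^6 Pa.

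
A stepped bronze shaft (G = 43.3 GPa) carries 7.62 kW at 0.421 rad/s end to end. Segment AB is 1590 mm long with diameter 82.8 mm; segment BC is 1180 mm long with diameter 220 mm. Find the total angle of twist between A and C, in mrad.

ω = 0.421 rad/s, so T = P/ω = 7.62×10³ / 0.4210 = 18100 N·m.
J_AB = π(0.0828)⁴/32 = 4.61×10^-6 m⁴; J_BC = π(0.220)⁴/32 = 2.30×10^-4 m⁴.
θ = (T/G)·Σ L_i/J_i = (18100/43.3×10⁹)·(1.59/4.61×10^-6 + 1.18/2.30×10^-4) = 0.1462 rad.

146 mrad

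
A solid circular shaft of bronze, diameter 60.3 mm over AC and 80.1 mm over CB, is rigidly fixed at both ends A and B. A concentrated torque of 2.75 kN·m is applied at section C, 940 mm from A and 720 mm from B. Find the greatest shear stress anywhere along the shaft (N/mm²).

21.9 N/mm²

Compatibility: T_A·a/J_AC = T_B·b/J_CB with T_A + T_B = T₀.
J_AC = 1.30×10^-6 m⁴, J_CB = 4.04×10^-6 m⁴, so T_A = T₀·(J_AC/a)/((J_AC/a)+(J_CB/b)) = 542.9 N·m, T_B = 2207 N·m.
τ in each portion: τ_AC = 1.26×10^7 Pa, τ_CB = 2.19×10^7 Pa; maximum is in CB.
τ_max = T_CB·r/J = 2207·0.0400/4.04×10^-6 = 2.187×10^7 Pa.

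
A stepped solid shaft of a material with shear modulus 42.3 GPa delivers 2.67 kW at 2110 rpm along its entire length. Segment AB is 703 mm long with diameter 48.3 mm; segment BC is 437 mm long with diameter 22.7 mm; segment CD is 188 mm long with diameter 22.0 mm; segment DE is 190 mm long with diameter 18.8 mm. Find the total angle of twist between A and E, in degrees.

ω = 2π·2110/60 = 221.0 rad/s, so T = P/ω = 2.67×10³ / 221.0 = 12.08 N·m.
J_AB = π(0.0483)⁴/32 = 5.34×10^-7 m⁴; J_BC = π(0.0227)⁴/32 = 2.61×10^-8 m⁴; J_CD = π(0.0220)⁴/32 = 2.30×10^-8 m⁴; J_DE = π(0.0188)⁴/32 = 1.23×10^-8 m⁴.
θ = (T/G)·Σ L_i/J_i = (12.08/42.3×10⁹)·(0.703/5.34×10^-7 + 0.437/2.61×10^-8 + 0.188/2.30×10^-8 + 0.190/1.23×10^-8) = 0.01193 rad.

0.683°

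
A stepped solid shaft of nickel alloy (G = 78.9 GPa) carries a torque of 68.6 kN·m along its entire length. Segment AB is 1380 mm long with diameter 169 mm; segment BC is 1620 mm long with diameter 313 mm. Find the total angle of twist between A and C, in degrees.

0.944°

J_AB = π(0.169)⁴/32 = 8.01×10^-5 m⁴; J_BC = π(0.313)⁴/32 = 9.42×10^-4 m⁴.
θ = (T/G)·Σ L_i/J_i = (68600/78.9×10⁹)·(1.38/8.01×10^-5 + 1.62/9.42×10^-4) = 0.01648 rad.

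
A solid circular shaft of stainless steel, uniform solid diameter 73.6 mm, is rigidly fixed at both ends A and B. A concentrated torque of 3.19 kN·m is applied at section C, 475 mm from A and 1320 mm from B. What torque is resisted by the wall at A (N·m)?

2350 N·m

With uniform GJ and both ends fixed, compatibility θ_AC = θ_CB gives T_A·a = T_B·b, together with T_A + T_B = T₀.
T_A = T₀·b/(a+b) = 3190·1320/1795 = 2346 N·m; T_B = 844.2 N·m.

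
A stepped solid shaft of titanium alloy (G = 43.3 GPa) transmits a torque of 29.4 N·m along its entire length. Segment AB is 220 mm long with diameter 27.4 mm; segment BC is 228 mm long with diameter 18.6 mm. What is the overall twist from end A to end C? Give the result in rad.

J_AB = π(0.0274)⁴/32 = 5.53×10^-8 m⁴; J_BC = π(0.0186)⁴/32 = 1.18×10^-8 m⁴.
θ = (T/G)·Σ L_i/J_i = (29.40/43.3×10⁹)·(0.220/5.53×10^-8 + 0.228/1.18×10^-8) = 0.01587 rad.

0.0159 rad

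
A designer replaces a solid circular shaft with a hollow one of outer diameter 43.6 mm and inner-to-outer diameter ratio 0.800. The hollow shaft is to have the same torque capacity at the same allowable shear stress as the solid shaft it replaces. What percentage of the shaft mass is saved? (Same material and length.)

48.8 %

Equal τ_max and T ⇒ the solid shaft needs d_s³ = d_o³(1−k⁴), so d_s = 43.6·(1−0.800⁴)^(1/3) = 36.58 mm.
Area ratio A_h/A_s = d_o²(1−k²)/d_s² = (1−k²)/(1−k⁴)^(2/3) = 0.5115.
Mass saving = 1 − 0.5115 = 48.8 %.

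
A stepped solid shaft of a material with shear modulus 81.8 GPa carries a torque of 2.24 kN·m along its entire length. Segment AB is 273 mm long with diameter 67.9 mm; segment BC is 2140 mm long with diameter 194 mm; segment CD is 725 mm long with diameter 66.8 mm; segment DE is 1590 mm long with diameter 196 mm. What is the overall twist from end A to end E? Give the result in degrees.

0.829°

J_AB = π(0.0679)⁴/32 = 2.09×10^-6 m⁴; J_BC = π(0.194)⁴/32 = 1.39×10^-4 m⁴; J_CD = π(0.0668)⁴/32 = 1.95×10^-6 m⁴; J_DE = π(0.196)⁴/32 = 1.45×10^-4 m⁴.
θ = (T/G)·Σ L_i/J_i = (2240/81.8×10⁹)·(0.273/2.09×10^-6 + 2.14/1.39×10^-4 + 0.725/1.95×10^-6 + 1.59/1.45×10^-4) = 0.01446 rad.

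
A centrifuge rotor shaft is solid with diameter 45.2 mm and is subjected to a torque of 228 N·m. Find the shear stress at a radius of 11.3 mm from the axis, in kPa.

6290 kPa

J = πd⁴/32 = π(0.0452)⁴/32 = 4.098×10^-7 m⁴.
Shear stress varies linearly with radius: τ = T·r/J = 228.0 × 0.0113 / 4.098×10^-7 = 6.287×10^6 Pa.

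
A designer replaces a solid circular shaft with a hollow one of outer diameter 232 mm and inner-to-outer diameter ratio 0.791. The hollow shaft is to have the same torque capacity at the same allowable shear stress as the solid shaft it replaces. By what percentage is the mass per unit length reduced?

Equal τ_max and T ⇒ the solid shaft needs d_s³ = d_o³(1−k⁴), so d_s = 232·(1−0.791⁴)^(1/3) = 196.6 mm.
Area ratio A_h/A_s = d_o²(1−k²)/d_s² = (1−k²)/(1−k⁴)^(2/3) = 0.5213.
Mass saving = 1 − 0.5213 = 47.9 %.

47.9 %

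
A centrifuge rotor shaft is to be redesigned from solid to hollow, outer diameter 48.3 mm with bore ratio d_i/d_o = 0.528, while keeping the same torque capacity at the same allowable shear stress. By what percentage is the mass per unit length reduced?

23.9 %

Equal τ_max and T ⇒ the solid shaft needs d_s³ = d_o³(1−k⁴), so d_s = 48.3·(1−0.528⁴)^(1/3) = 47.01 mm.
Area ratio A_h/A_s = d_o²(1−k²)/d_s² = (1−k²)/(1−k⁴)^(2/3) = 0.7612.
Mass saving = 1 − 0.7612 = 23.9 %.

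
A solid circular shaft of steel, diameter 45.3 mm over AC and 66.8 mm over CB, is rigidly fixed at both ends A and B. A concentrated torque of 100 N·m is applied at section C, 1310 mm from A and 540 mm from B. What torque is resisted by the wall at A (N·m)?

Compatibility: T_A·a/J_AC = T_B·b/J_CB with T_A + T_B = T₀.
J_AC = 4.13×10^-7 m⁴, J_CB = 1.95×10^-6 m⁴, so T_A = T₀·(J_AC/a)/((J_AC/a)+(J_CB/b)) = 8.019 N·m, T_B = 91.98 N·m.

8.02 N·m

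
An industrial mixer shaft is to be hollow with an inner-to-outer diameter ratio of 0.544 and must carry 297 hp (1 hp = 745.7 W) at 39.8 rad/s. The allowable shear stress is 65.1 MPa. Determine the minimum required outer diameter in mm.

ω = 39.8 rad/s, so T = P/ω = 297×745.7 / 39.80 = 5565 N·m.
For a hollow shaft with d_i/d_o = 0.544: τ_max = 16T/(π d_o³ (1−k⁴)), so d_o = [16T/(π τ_allow (1−k⁴))]^(1/3) = [16·5565/(π·6.51×10^7·0.9124)]^(1/3) = 0.07814 m.

78.1 mm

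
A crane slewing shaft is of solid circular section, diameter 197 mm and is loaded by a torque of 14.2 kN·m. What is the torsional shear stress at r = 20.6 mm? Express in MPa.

J = πd⁴/32 = π(0.197)⁴/32 = 1.479×10^-4 m⁴.
Shear stress varies linearly with radius: τ = T·r/J = 14200 × 0.0206 / 1.479×10^-4 = 1.978×10^6 Pa.

1.98 MPa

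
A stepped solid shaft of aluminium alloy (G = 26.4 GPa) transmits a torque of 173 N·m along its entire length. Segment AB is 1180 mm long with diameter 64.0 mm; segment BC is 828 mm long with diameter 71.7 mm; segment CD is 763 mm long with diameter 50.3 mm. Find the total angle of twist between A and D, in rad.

J_AB = π(0.0640)⁴/32 = 1.65×10^-6 m⁴; J_BC = π(0.0717)⁴/32 = 2.59×10^-6 m⁴; J_CD = π(0.0503)⁴/32 = 6.28×10^-7 m⁴.
θ = (T/G)·Σ L_i/J_i = (173.0/26.4×10⁹)·(1.18/1.65×10^-6 + 0.828/2.59×10^-6 + 0.763/6.28×10^-7) = 0.01474 rad.

0.0147 rad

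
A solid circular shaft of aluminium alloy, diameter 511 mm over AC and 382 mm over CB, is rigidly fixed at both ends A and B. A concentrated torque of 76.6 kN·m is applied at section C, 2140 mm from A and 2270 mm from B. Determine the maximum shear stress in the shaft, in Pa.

2.26e6 Pa

Compatibility: T_A·a/J_AC = T_B·b/J_CB with T_A + T_B = T₀.
J_AC = 6.69×10^-3 m⁴, J_CB = 2.09×10^-3 m⁴, so T_A = T₀·(J_AC/a)/((J_AC/a)+(J_CB/b)) = 59180 N·m, T_B = 17420 N·m.
τ in each portion: τ_AC = 2.26×10^6 Pa, τ_CB = 1.59×10^6 Pa; maximum is in AC.
τ_max = T_AC·r/J = 59180·0.256/6.69×10^-3 = 2.259×10^6 Pa.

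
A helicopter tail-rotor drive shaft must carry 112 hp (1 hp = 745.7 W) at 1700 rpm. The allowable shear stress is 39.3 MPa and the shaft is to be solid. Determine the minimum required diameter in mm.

ω = 2π·1700/60 = 178.0 rad/s, so T = P/ω = 112×745.7 / 178.0 = 469.1 N·m.
For a solid shaft τ_max = 16T/(πd³), so d = (16T/(π τ_allow))^(1/3) = (16·469.1/(π·3.93×10^7))^(1/3) = 0.03932 m.

39.3 mm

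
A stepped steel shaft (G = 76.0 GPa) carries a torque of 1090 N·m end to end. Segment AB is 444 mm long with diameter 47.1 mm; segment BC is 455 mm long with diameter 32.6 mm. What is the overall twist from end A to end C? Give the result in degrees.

J_AB = π(0.0471)⁴/32 = 4.83×10^-7 m⁴; J_BC = π(0.0326)⁴/32 = 1.11×10^-7 m⁴.
θ = (T/G)·Σ L_i/J_i = (1090/76.0×10⁹)·(0.444/4.83×10^-7 + 0.455/1.11×10^-7) = 0.07203 rad.

4.13°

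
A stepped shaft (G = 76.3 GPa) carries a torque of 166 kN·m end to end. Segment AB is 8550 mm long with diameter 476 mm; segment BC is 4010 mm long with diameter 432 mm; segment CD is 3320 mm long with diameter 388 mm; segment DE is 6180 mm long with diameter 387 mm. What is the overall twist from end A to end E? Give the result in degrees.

J_AB = π(0.476)⁴/32 = 5.04×10^-3 m⁴; J_BC = π(0.432)⁴/32 = 3.42×10^-3 m⁴; J_CD = π(0.388)⁴/32 = 2.22×10^-3 m⁴; J_DE = π(0.387)⁴/32 = 2.20×10^-3 m⁴.
θ = (T/G)·Σ L_i/J_i = (166000/76.3×10⁹)·(8.55/5.04×10^-3 + 4.01/3.42×10^-3 + 3.32/2.22×10^-3 + 6.18/2.20×10^-3) = 0.01559 rad.

0.893°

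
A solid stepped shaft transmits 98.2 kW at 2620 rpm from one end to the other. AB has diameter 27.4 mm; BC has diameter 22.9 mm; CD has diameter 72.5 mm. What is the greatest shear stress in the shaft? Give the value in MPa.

152 MPa

ω = 2π·2620/60 = 274.4 rad/s, so T = P/ω = 98.2×10³ / 274.4 = 357.9 N·m.
Under the same torque, τ_max = 16T/(πd³) is largest where d is smallest — segment BC (d = 22.9 mm).
τ_max = 16·357.9/(π·(0.0229)³) = 1.518×10^8 Pa.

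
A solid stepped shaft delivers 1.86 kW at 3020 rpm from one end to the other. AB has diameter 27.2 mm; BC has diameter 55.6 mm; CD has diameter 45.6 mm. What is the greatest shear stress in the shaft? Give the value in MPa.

ω = 2π·3020/60 = 316.3 rad/s, so T = P/ω = 1.86×10³ / 316.3 = 5.881 N·m.
Under the same torque, τ_max = 16T/(πd³) is largest where d is smallest — segment AB (d = 27.2 mm).
τ_max = 16·5.881/(π·(0.0272)³) = 1.488×10^6 Pa.

1.49 MPa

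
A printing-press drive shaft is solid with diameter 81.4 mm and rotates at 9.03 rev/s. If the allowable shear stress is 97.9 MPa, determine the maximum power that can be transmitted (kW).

588 kW

J = πd⁴/32 = π(0.0814)⁴/32 = 4.310×10^-6 m⁴.
T_max = τ_allow·J/r = 9.79×10^7 × 4.310×10^-6 / 0.0407 = 10370 N·m.
ω = 2π·9.03 = 56.74 rad/s, so P_max = T_max·ω = 5.882×10^5 W.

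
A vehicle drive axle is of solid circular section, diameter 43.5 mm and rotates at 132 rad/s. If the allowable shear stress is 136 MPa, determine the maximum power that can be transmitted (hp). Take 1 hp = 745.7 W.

389 hp

J = πd⁴/32 = π(0.0435)⁴/32 = 3.515×10^-7 m⁴.
T_max = τ_allow·J/r = 1.36×10^8 × 3.515×10^-7 / 0.0217 = 2198 N·m.
ω = 132 rad/s, so P_max = T_max·ω = 2.901×10^5 W.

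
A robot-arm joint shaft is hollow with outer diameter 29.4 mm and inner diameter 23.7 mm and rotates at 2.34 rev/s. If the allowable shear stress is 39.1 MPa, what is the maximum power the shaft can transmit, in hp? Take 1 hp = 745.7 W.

J = π(d_o⁴ − d_i⁴)/32 = π(0.0294⁴ − 0.0237⁴)/32 = 4.237×10^-8 m⁴.
T_max = τ_allow·J/r = 3.91×10^7 × 4.237×10^-8 / 0.0147 = 112.7 N·m.
ω = 2π·2.34 = 14.70 rad/s, so P_max = T_max·ω = 1657 W.

2.22 hp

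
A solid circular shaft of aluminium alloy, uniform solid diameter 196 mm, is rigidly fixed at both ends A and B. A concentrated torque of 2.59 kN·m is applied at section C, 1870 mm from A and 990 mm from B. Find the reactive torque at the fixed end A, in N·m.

897 N·m

With uniform GJ and both ends fixed, compatibility θ_AC = θ_CB gives T_A·a = T_B·b, together with T_A + T_B = T₀.
T_A = T₀·b/(a+b) = 2590·990/2860 = 896.5 N·m; T_B = 1693 N·m.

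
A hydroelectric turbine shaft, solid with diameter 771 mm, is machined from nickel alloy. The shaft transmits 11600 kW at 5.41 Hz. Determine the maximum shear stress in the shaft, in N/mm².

ω = 2π·5.41 = 33.99 rad/s, so T = P/ω = 11600×10³ / 33.99 = 341300 N·m.
J = πd⁴/32 = π(0.771)⁴/32 = 0.03469 m⁴.
τ_max = T·r/J = 341300 × 0.386 / 0.03469 = 3.792×10^6 Pa.

3.79 N/mm²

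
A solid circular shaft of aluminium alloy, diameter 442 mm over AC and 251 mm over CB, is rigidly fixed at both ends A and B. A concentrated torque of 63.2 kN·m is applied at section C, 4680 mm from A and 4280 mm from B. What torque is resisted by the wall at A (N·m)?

Compatibility: T_A·a/J_AC = T_B·b/J_CB with T_A + T_B = T₀.
J_AC = 3.75×10^-3 m⁴, J_CB = 3.90×10^-4 m⁴, so T_A = T₀·(J_AC/a)/((J_AC/a)+(J_CB/b)) = 56750 N·m, T_B = 6453 N·m.

56700 N·m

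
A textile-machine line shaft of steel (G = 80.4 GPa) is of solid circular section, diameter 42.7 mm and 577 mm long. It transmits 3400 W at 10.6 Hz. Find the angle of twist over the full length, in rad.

ω = 2π·10.6 = 66.60 rad/s, so T = P/ω = 3400 / 66.60 = 51.05 N·m.
J = πd⁴/32 = π(0.0427)⁴/32 = 3.264×10^-7 m⁴.
θ = T·L/(G·J) = 51.05 × 0.577 / (80.4×10⁹ × 3.264×10^-7) = 1.123×10^-3 rad.

0.00112 rad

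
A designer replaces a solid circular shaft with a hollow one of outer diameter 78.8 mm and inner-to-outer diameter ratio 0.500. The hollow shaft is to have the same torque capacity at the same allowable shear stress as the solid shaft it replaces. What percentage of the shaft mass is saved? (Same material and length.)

21.7 %

Equal τ_max and T ⇒ the solid shaft needs d_s³ = d_o³(1−k⁴), so d_s = 78.8·(1−0.500⁴)^(1/3) = 77.12 mm.
Area ratio A_h/A_s = d_o²(1−k²)/d_s² = (1−k²)/(1−k⁴)^(2/3) = 0.7830.
Mass saving = 1 − 0.7830 = 21.7 %.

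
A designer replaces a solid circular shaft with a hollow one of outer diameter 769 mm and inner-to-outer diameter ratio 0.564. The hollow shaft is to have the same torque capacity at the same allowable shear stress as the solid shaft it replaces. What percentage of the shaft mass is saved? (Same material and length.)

26.8 %

Equal τ_max and T ⇒ the solid shaft needs d_s³ = d_o³(1−k⁴), so d_s = 769·(1−0.564⁴)^(1/3) = 742.1 mm.
Area ratio A_h/A_s = d_o²(1−k²)/d_s² = (1−k²)/(1−k⁴)^(2/3) = 0.7322.
Mass saving = 1 − 0.7322 = 26.8 %.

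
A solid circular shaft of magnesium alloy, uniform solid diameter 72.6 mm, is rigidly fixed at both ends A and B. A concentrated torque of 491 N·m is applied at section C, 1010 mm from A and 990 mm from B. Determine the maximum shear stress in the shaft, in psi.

479 psi

With uniform GJ and both ends fixed, compatibility θ_AC = θ_CB gives T_A·a = T_B·b, together with T_A + T_B = T₀.
T_A = T₀·b/(a+b) = 491.0·990/2000 = 243.0 N·m; T_B = 248.0 N·m.
τ in each portion: τ_AC = 3.23×10^6 Pa, τ_CB = 3.30×10^6 Pa; maximum is in CB.
τ_max = T_CB·r/J = 248.0·0.0363/2.73×10^-6 = 3.300×10^6 Pa.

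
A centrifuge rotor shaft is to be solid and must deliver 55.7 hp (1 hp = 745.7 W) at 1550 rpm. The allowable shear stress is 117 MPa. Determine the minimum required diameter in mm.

ω = 2π·1550/60 = 162.3 rad/s, so T = P/ω = 55.7×745.7 / 162.3 = 255.9 N·m.
For a solid shaft τ_max = 16T/(πd³), so d = (16T/(π τ_allow))^(1/3) = (16·255.9/(π·1.17×10^8))^(1/3) = 0.02233 m.

22.3 mm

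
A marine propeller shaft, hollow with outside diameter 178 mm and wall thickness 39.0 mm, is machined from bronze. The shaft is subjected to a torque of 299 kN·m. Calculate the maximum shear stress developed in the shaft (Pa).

3.00e8 Pa

J = π(d_o⁴ − d_i⁴)/32 = π(0.178⁴ − 0.100⁴)/32 = 8.874×10^-5 m⁴.
τ_max = T·r/J = 299000 × 0.0890 / 8.874×10^-5 = 2.999×10^8 Pa.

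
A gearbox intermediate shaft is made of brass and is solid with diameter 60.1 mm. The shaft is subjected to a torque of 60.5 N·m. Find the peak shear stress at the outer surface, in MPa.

J = πd⁴/32 = π(0.0601)⁴/32 = 1.281×10^-6 m⁴.
τ_max = T·r/J = 60.50 × 0.0301 / 1.281×10^-6 = 1.419×10^6 Pa.

1.42 MPa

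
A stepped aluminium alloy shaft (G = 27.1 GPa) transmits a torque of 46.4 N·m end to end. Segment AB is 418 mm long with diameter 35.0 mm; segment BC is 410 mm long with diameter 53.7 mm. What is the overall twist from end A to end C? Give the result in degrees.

0.328°

J_AB = π(0.0350)⁴/32 = 1.47×10^-7 m⁴; J_BC = π(0.0537)⁴/32 = 8.16×10^-7 m⁴.
θ = (T/G)·Σ L_i/J_i = (46.40/27.1×10⁹)·(0.418/1.47×10^-7 + 0.410/8.16×10^-7) = 5.718×10^-3 rad.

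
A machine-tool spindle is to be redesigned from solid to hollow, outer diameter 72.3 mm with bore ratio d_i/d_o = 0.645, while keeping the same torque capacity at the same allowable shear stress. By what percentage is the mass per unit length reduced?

Equal τ_max and T ⇒ the solid shaft needs d_s³ = d_o³(1−k⁴), so d_s = 72.3·(1−0.645⁴)^(1/3) = 67.86 mm.
Area ratio A_h/A_s = d_o²(1−k²)/d_s² = (1−k²)/(1−k⁴)^(2/3) = 0.6629.
Mass saving = 1 − 0.6629 = 33.7 %.

33.7 %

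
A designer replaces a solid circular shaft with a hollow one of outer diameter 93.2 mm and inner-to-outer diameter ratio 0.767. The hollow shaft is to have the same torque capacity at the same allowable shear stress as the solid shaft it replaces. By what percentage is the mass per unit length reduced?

45.4 %

Equal τ_max and T ⇒ the solid shaft needs d_s³ = d_o³(1−k⁴), so d_s = 93.2·(1−0.767⁴)^(1/3) = 80.90 mm.
Area ratio A_h/A_s = d_o²(1−k²)/d_s² = (1−k²)/(1−k⁴)^(2/3) = 0.5465.
Mass saving = 1 − 0.5465 = 45.4 %.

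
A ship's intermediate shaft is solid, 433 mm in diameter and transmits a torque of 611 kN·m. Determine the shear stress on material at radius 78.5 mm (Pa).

J = πd⁴/32 = π(0.433)⁴/32 = 3.451×10^-3 m⁴.
Shear stress varies linearly with radius: τ = T·r/J = 611000 × 0.0785 / 3.451×10^-3 = 1.390×10^7 Pa.

1.39e7 Pa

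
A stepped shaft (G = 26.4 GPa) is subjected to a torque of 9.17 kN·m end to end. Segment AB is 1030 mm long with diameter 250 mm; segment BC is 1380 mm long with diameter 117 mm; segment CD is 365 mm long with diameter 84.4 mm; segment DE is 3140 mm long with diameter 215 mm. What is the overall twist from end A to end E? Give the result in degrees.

3.30°

J_AB = π(0.250)⁴/32 = 3.83×10^-4 m⁴; J_BC = π(0.117)⁴/32 = 1.84×10^-5 m⁴; J_CD = π(0.0844)⁴/32 = 4.98×10^-6 m⁴; J_DE = π(0.215)⁴/32 = 2.10×10^-4 m⁴.
θ = (T/G)·Σ L_i/J_i = (9170/26.4×10⁹)·(1.03/3.83×10^-4 + 1.38/1.84×10^-5 + 0.365/4.98×10^-6 + 3.14/2.10×10^-4) = 0.05764 rad.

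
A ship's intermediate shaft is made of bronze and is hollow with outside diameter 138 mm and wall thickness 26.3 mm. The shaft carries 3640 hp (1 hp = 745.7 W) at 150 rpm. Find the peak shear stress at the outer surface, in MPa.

392 MPa

ω = 2π·150/60 = 15.71 rad/s, so T = P/ω = 3640×745.7 / 15.71 = 172800 N·m.
J = π(d_o⁴ − d_i⁴)/32 = π(0.138⁴ − 0.0854⁴)/32 = 3.038×10^-5 m⁴.
τ_max = T·r/J = 172800 × 0.0690 / 3.038×10^-5 = 3.924×10^8 Pa.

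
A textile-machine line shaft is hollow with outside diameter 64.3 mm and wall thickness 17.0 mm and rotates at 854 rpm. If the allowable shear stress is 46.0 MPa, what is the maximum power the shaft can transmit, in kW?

J = π(d_o⁴ − d_i⁴)/32 = π(0.0643⁴ − 0.0303⁴)/32 = 1.595×10^-6 m⁴.
T_max = τ_allow·J/r = 4.60×10^7 × 1.595×10^-6 / 0.0321 = 2283 N·m.
ω = 2π·854/60 = 89.43 rad/s, so P_max = T_max·ω = 2.041×10^5 W.

204 kW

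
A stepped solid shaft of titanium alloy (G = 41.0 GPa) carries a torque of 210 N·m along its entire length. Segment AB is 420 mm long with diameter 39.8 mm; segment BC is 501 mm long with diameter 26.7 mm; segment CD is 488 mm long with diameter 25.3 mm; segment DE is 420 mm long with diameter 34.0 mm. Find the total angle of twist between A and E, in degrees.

7.95°

J_AB = π(0.0398)⁴/32 = 2.46×10^-7 m⁴; J_BC = π(0.0267)⁴/32 = 4.99×10^-8 m⁴; J_CD = π(0.0253)⁴/32 = 4.02×10^-8 m⁴; J_DE = π(0.0340)⁴/32 = 1.31×10^-7 m⁴.
θ = (T/G)·Σ L_i/J_i = (210.0/41.0×10⁹)·(0.420/2.46×10^-7 + 0.501/4.99×10^-8 + 0.488/4.02×10^-8 + 0.420/1.31×10^-7) = 0.1387 rad.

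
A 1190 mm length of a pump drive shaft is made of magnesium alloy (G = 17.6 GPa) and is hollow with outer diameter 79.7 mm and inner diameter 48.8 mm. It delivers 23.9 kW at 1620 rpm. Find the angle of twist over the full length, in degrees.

ω = 2π·1620/60 = 169.6 rad/s, so T = P/ω = 23.9×10³ / 169.6 = 140.9 N·m.
J = π(d_o⁴ − d_i⁴)/32 = π(0.0797⁴ − 0.0488⁴)/32 = 3.404×10^-6 m⁴.
θ = T·L/(G·J) = 140.9 × 1.19 / (17.6×10⁹ × 3.404×10^-6) = 2.798×10^-3 rad.

0.160°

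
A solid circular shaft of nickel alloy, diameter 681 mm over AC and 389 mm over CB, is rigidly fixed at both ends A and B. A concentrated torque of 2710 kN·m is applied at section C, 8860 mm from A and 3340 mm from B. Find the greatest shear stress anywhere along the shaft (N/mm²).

51.6 N/mm²

Compatibility: T_A·a/J_AC = T_B·b/J_CB with T_A + T_B = T₀.
J_AC = 0.0211 m⁴, J_CB = 2.25×10^-3 m⁴, so T_A = T₀·(J_AC/a)/((J_AC/a)+(J_CB/b)) = 2.113e6 N·m, T_B = 596800 N·m.
τ in each portion: τ_AC = 3.41×10^7 Pa, τ_CB = 5.16×10^7 Pa; maximum is in CB.
τ_max = T_CB·r/J = 596800·0.195/2.25×10^-3 = 5.164×10^7 Pa.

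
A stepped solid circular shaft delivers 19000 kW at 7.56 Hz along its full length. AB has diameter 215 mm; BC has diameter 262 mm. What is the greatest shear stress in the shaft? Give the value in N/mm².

ω = 2π·7.56 = 47.50 rad/s, so T = P/ω = 19000×10³ / 47.50 = 400000 N·m.
Under the same torque, τ_max = 16T/(πd³) is largest where d is smallest — segment AB (d = 215 mm).
τ_max = 16·400000/(π·(0.215)³) = 2.050×10^8 Pa.

205 N/mm²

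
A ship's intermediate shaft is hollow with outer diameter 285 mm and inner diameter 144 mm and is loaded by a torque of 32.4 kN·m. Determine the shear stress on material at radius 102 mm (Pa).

5.46e6 Pa

J = π(d_o⁴ − d_i⁴)/32 = π(0.285⁴ − 0.144⁴)/32 = 6.055×10^-4 m⁴.
Shear stress varies linearly with radius: τ = T·r/J = 32400 × 0.102 / 6.055×10^-4 = 5.458×10^6 Pa.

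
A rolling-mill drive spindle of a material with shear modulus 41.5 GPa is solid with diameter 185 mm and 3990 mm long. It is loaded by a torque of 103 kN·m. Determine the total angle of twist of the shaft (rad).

0.0861 rad

J = πd⁴/32 = π(0.185)⁴/32 = 1.150×10^-4 m⁴.
θ = T·L/(G·J) = 103000 × 3.99 / (41.5×10⁹ × 1.150×10^-4) = 0.08611 rad.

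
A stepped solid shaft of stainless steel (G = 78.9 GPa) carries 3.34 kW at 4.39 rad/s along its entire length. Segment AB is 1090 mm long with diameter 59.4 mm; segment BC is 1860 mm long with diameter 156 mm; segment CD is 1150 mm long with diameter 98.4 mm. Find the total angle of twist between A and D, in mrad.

ω = 4.39 rad/s, so T = P/ω = 3.34×10³ / 4.390 = 760.8 N·m.
J_AB = π(0.0594)⁴/32 = 1.22×10^-6 m⁴; J_BC = π(0.156)⁴/32 = 5.81×10^-5 m⁴; J_CD = π(0.0984)⁴/32 = 9.20×10^-6 m⁴.
θ = (T/G)·Σ L_i/J_i = (760.8/78.9×10⁹)·(1.09/1.22×10^-6 + 1.86/5.81×10^-5 + 1.15/9.20×10^-6) = 0.01011 rad.

10.1 mrad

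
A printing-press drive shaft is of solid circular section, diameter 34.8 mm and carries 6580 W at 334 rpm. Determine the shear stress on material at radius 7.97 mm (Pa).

ω = 2π·334/60 = 34.98 rad/s, so T = P/ω = 6580 / 34.98 = 188.1 N·m.
J = πd⁴/32 = π(0.0348)⁴/32 = 1.440×10^-7 m⁴.
Shear stress varies linearly with radius: τ = T·r/J = 188.1 × 0.00797 / 1.440×10^-7 = 1.041×10^7 Pa.

1.04e7 Pa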